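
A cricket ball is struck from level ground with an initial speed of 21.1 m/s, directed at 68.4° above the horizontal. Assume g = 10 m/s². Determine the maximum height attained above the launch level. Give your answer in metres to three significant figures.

19.2 m

Resolve: vₓ = 21.10 cos 68.4° = 7.767 m/s and v_y0 = 21.10 sin 68.4° = 19.62 m/s.
Peak height H = v_y0² / (2g) = 384.88 / 20.00 = 19.24 m.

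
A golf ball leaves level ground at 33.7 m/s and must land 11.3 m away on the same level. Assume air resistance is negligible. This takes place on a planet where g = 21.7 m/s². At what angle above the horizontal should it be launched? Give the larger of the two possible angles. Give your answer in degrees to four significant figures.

83.77°

R = v₀² sin 2θ / g gives sin 2θ = gR/v₀² = 21.7·11.3/33.7² = 0.2159.
2θ = 12.47° or 180° − 12.47° = 167.5°, so θ = 6.235° or 83.77°.
The larger angle is 83.77°.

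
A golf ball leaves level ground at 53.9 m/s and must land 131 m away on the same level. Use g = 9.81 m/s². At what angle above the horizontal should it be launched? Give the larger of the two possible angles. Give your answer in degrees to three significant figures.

76.9°

Level-ground range R = v₀² sin(2θ)/g ⇒ sin(2θ) = gR/v₀² = 9.81 × 131 / 53.9² = 0.4423.
2θ = 26.25° or 180° − 26.25° = 153.7°, so θ = 13.13° or 76.87°.
The larger angle is 76.87°.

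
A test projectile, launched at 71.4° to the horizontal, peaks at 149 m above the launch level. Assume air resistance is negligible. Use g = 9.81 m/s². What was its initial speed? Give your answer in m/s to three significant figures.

57.0 m/s

At the peak v_y = 0, so v_y0 = √(2gH) = √(2 × 9.81 × 149) = 54.07 m/s.
v_y0 = v₀ sin θ ⇒ v₀ = 54.07 / sin 71.4° = 57.05 m/s.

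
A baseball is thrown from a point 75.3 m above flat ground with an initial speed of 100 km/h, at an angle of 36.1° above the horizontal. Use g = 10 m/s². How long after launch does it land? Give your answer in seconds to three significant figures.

Convert: 100 km/h = 100/3.6 = 27.78 m/s.
Horizontal component vₓ = 27.78 cos 36.1° = 22.44 m/s; vertical v_y0 = 27.78 sin 36.1° = 16.37 m/s.
Vertical motion (up positive, ground at y = 0): 5.000 t² − (16.37) t − 75.3 = 0, so t = (16.37 + √(16.37² + 2·10.0·75.3)) / 10.0 = (16.37 + 42.12) / 10.0 = 5.848 s.

5.85 s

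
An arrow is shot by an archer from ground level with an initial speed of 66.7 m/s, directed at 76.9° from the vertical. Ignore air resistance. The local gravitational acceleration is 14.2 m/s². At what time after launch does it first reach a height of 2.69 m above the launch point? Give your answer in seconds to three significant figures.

0.196 s

Components: vₓ = 66.70 sin 76.9° = 64.96 m/s, v_y0 = 66.70 cos 76.9° = 15.12 m/s.
Height y(t) = 15.12 t − 7.100 t² = 2.69 gives 7.100 t² − 15.12 t + 2.69 = 0.
t = [15.12 ± √(15.12² − 2·14.2·2.69)] / 14.2 = (15.12 ± 12.33) / 14.2, so t = 0.1960 s or t = 1.933 s.
The first (ascending) time is 0.1960 s.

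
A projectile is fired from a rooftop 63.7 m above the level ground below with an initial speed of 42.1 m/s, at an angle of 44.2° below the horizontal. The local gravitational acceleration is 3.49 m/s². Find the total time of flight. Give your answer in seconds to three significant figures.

1.95 s

Components: vₓ = 42.10 cos 44.2° = 30.18 m/s, v_y0 = −29.35 m/s (downward).
Vertical motion (up positive, ground at y = 0): 1.745 t² − (−29.35) t − 63.7 = 0, so t = (−29.35 + √(29.35² + 2·3.49·63.7)) / 3.49 = (−29.35 + 36.14) / 3.49 = 1.945 s.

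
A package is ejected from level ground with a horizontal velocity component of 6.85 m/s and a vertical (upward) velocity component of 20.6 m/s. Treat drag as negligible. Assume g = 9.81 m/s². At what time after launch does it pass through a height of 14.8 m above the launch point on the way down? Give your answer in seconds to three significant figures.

Set y = v_y0 t − ½ g t² = 14.8: 4.905 t² − 20.60 t + 14.8 = 0.
Quadratic formula: t = (20.60 ± √133.98) / 9.81 = (20.60 ± 11.58) / 9.81 → t = 0.9200 s or 3.280 s.
The descending-branch root is 3.280 s.

3.28 s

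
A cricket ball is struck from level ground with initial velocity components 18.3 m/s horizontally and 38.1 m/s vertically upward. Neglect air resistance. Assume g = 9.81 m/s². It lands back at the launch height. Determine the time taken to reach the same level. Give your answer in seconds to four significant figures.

Landing at launch height ⇒ T = 2 v_y0 / g = 2 × 38.10 / 9.81 = 7.768 s.

7.768 s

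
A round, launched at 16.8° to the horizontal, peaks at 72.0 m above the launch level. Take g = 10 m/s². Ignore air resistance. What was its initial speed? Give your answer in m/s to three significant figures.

131 m/s

At the peak v_y = 0, so v_y0 = √(2gH) = √(2 × 10.0 × 72.0) = 37.95 m/s.
v_y0 = v₀ sin θ ⇒ v₀ = 37.95 / sin 16.8° = 131.3 m/s.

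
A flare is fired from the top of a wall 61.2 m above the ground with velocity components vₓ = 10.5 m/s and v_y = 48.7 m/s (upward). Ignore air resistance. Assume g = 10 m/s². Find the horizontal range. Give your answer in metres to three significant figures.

114 m

The projectile lands when y = 61.2 + (48.70) t − ½·10.0·t² = 0. Positive root: t = (48.70 + √(48.70² + 2·10.0·61.2)) / 10.0 = (48.70 + 59.96) / 10.0 = 10.87 s.
Horizontal distance: R = vₓ t = 10.50 × 10.87 = 114.1 m.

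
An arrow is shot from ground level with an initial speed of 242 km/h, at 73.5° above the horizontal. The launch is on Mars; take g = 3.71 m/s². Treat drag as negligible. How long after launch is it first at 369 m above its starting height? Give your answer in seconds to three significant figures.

7.23 s

Convert: 242 km/h = 242/3.6 = 67.22 m/s.
Horizontal component vₓ = 67.22 cos 73.5° = 19.09 m/s; vertical v_y0 = 67.22 sin 73.5° = 64.45 m/s.
Height y(t) = 64.45 t − 1.855 t² = 369 gives 1.855 t² − 64.45 t + 369 = 0.
t = [64.45 ± √(64.45² − 2·3.71·369)] / 3.71 = (64.45 ± 37.63) / 3.71, so t = 7.229 s or t = 27.52 s.
The first (ascending) time is 7.229 s.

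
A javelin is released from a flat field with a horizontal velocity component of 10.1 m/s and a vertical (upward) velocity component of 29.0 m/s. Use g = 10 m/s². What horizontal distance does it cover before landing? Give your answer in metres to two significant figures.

Time aloft: T = 2 v_y0 / g = 2 × 29.00 / 10.0 = 5.800 s.
Range: R = vₓ T = 10.10 × 5.800 = 58.58 m.

59 m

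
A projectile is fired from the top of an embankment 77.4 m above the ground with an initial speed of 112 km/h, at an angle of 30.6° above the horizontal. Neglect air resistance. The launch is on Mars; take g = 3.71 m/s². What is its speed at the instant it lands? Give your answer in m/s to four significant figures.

39.27 m/s

Convert: 112 km/h = 112/3.6 = 31.11 m/s.
Resolve: vₓ = 31.11 cos 30.6° = 26.78 m/s and v_y0 = 31.11 sin 30.6° = 15.84 m/s.
The projectile lands when y = 77.4 + (15.84) t − ½·3.71·t² = 0. Positive root: t = (15.84 + √(15.84² + 2·3.71·77.4)) / 3.71 = (15.84 + 28.72) / 3.71 = 12.01 s.
Vertical velocity at impact: v_y = v_y0 − g t = 15.84 − 3.71 × 12.01 = −28.72 m/s.
Speed: |v| = √(vₓ² + v_y²) = √(26.78² + 28.72²) = 39.27 m/s.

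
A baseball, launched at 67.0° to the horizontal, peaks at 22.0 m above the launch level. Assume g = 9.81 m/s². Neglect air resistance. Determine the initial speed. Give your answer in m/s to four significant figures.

At the peak v_y = 0, so v_y0 = √(2gH) = √(2 × 9.81 × 22.0) = 20.78 m/s.
v_y0 = v₀ sin θ ⇒ v₀ = 20.78 / sin 67.0° = 22.57 m/s.

22.57 m/s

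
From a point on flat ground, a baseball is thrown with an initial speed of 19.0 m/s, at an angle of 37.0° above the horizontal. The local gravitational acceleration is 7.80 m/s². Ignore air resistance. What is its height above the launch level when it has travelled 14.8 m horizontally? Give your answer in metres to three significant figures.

7.44 m

vₓ = 19.00 cos 37.0° = 15.17 m/s; v_y0 = 19.00 sin 37.0° = 11.43 m/s.
At x = 14.8 m, t = x/vₓ = 14.8/15.17 = 0.9753 s.
Height: y = v_y0 t − ½ g t² = 11.43 × 0.9753 − 3.900 × 0.9753² = 11.15 − 3.710 = 7.443 m.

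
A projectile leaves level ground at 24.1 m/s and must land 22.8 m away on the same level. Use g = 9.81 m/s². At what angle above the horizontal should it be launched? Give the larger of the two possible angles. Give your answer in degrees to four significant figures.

78.68°

R = v₀² sin 2θ / g gives sin 2θ = gR/v₀² = 9.81·22.8/24.1² = 0.3851.
2θ = 22.65° or 180° − 22.65° = 157.4°, so θ = 11.32° or 78.68°.
The larger angle is 78.68°.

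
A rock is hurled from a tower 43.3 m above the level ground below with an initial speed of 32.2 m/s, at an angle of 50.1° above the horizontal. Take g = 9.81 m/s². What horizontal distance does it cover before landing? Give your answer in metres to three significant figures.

Horizontal component vₓ = 32.20 cos 50.1° = 20.65 m/s; vertical v_y0 = 32.20 sin 50.1° = 24.70 m/s.
Vertical motion (up positive, ground at y = 0): 4.905 t² − (24.70) t − 43.3 = 0, so t = (24.70 + √(24.70² + 2·9.81·43.3)) / 9.81 = (24.70 + 38.21) / 9.81 = 6.413 s.
Horizontal distance: R = vₓ t = 20.65 × 6.413 = 132.5 m.

132 m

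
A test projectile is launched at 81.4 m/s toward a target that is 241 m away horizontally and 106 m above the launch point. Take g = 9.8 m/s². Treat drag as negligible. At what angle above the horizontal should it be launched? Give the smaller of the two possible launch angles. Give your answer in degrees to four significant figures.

35.27°

Trajectory: y = x tanθ − g x² (1 + tan²θ)/(2v₀²). With x = 241, y = 106, v₀ = 81.4, g = 9.80:
42.95 tan²θ − 241 tanθ + (149.0) = 0.
tanθ = [241 ± √(241² − 4 × 42.95 × (149.0))] / (2 × 42.95) = (241 ± 180.2) / 85.90, giving tanθ = 0.7072 or 4.904.
θ = 35.27° or 78.47°; the smaller is 35.27°.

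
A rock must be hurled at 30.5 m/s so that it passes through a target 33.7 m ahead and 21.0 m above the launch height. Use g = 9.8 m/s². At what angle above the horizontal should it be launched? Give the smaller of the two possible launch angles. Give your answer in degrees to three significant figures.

44.0°

Trajectory: y = x tanθ − g x² (1 + tan²θ)/(2v₀²). With x = 33.7, y = 21.0, v₀ = 30.5, g = 9.80:
5.982 tan²θ − 33.7 tanθ + (26.98) = 0.
tanθ = [33.7 ± √(33.7² − 4 × 5.982 × (26.98))] / (2 × 5.982) = (33.7 ± 22.14) / 11.96, giving tanθ = 0.9665 or 4.667.
θ = 44.02° or 77.91°; the smaller is 44.02°.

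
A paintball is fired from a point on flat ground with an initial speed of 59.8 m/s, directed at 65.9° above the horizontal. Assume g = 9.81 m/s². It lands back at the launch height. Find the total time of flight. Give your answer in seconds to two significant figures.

vₓ = 59.80 cos 65.9° = 24.42 m/s; v_y0 = 59.80 sin 65.9° = 54.59 m/s.
It returns to y = 0 when t = 2 v_y0 / g = 2(54.59)/9.81 = 11.13 s.

11 s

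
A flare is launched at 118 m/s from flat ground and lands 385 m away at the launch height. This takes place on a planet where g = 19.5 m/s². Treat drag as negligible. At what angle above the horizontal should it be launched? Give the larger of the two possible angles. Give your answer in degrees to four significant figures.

73.69°

From R = (v₀²/g) sin 2θ: sin 2θ = 19.5 × 385 / 13924 = 0.5392.
2θ = 32.63° or 180° − 32.63° = 147.4°, so θ = 16.31° or 73.69°.
The larger angle is 73.69°.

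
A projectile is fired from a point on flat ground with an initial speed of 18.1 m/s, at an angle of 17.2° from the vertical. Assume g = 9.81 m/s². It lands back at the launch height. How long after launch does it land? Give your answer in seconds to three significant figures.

Resolve: vₓ = 18.10 sin 17.2° = 5.352 m/s and v_y0 = 18.10 cos 17.2° = 17.29 m/s.
Landing at launch height ⇒ T = 2 v_y0 / g = 2 × 17.29 / 9.81 = 3.525 s.

3.53 s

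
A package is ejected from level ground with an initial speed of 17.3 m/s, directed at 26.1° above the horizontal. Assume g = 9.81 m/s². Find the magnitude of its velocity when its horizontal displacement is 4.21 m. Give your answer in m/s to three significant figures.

16.3 m/s

Components: vₓ = 17.30 cos 26.1° = 15.54 m/s, v_y0 = 17.30 sin 26.1° = 7.611 m/s.
x = vₓ t ⇒ t = 4.21/15.54 = 0.2710 s.
Vertical velocity there: v_y = v_y0 − g t = 7.611 − 9.81 × 0.2710 = 4.953 m/s.
Speed: √(vₓ² + v_y²) = √(15.54² + 4.953²) = 16.31 m/s.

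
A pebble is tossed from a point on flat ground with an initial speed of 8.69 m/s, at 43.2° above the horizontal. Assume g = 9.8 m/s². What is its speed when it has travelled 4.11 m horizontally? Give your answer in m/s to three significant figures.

6.35 m/s

Components: vₓ = 8.690 cos 43.2° = 6.335 m/s, v_y0 = 8.690 sin 43.2° = 5.949 m/s.
x = vₓ t ⇒ t = 4.11/6.335 = 0.6488 s.
Vertical velocity there: v_y = v_y0 − g t = 5.949 − 9.80 × 0.6488 = −0.4096 m/s.
Speed: √(vₓ² + v_y²) = √(6.335² + 0.4096²) = 6.348 m/s.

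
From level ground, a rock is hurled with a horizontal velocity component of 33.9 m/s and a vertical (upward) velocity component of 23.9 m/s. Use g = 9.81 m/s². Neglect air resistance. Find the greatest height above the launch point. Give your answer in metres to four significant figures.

29.11 m

Maximum height: H = v_y0² / (2g) = 23.90² / (2 × 9.81) = 29.11 m.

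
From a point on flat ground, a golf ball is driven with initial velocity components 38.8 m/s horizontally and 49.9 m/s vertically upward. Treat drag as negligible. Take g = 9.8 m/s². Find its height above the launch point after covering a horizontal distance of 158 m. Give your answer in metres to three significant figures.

At x = 158 m, t = x/vₓ = 158/38.80 = 4.072 s.
Height: y = v_y0 t − ½ g t² = 49.90 × 4.072 − 4.900 × 4.072² = 203.2 − 81.25 = 121.9 m.

122 m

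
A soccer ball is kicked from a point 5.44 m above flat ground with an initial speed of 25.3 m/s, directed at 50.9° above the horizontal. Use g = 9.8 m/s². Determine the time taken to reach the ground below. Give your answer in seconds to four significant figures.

vₓ = 25.30 cos 50.9° = 15.96 m/s; v_y0 = 25.30 sin 50.9° = 19.63 m/s.
Vertical motion (up positive, ground at y = 0): 4.900 t² − (19.63) t − 5.44 = 0, so t = (19.63 + √(19.63² + 2·9.80·5.44)) / 9.80 = (19.63 + 22.18) / 9.80 = 4.267 s.

4.267 s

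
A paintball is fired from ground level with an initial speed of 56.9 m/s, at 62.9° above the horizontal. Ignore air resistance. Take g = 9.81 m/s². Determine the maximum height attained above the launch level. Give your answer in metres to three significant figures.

Components: vₓ = 56.90 cos 62.9° = 25.92 m/s, v_y0 = 56.90 sin 62.9° = 50.65 m/s.
At the apex v_y = 0, so H = v_y0²/(2g) = 50.65²/19.62 = 130.8 m.

131 m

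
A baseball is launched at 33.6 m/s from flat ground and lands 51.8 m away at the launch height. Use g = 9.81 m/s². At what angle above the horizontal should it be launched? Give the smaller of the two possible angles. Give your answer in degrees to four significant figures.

R = v₀² sin 2θ / g gives sin 2θ = gR/v₀² = 9.81·51.8/33.6² = 0.4501.
2θ = 26.75° or 180° − 26.75° = 153.2°, so θ = 13.38° or 76.62°.
The smaller angle is 13.38°.

13.38°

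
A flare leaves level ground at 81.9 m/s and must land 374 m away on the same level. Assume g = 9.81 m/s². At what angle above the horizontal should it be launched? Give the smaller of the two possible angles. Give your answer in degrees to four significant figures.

16.58°

R = v₀² sin 2θ / g gives sin 2θ = gR/v₀² = 9.81·374/81.9² = 0.5470.
2θ = 33.16° or 180° − 33.16° = 146.8°, so θ = 16.58° or 73.42°.
The smaller angle is 16.58°.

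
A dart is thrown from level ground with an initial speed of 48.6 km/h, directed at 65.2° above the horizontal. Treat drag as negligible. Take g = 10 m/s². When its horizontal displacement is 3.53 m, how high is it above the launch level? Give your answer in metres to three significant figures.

Convert: 48.6 km/h = 48.6/3.6 = 13.50 m/s.
vₓ = 13.50 cos 65.2° = 5.663 m/s; v_y0 = 13.50 sin 65.2° = 12.25 m/s.
Time to reach x = 3.53 m: t = x/vₓ = 3.53/5.663 = 0.6234 s.
Height: y = v_y0 t − ½ g t² = 12.25 × 0.6234 − 5.000 × 0.6234² = 7.640 − 1.943 = 5.697 m.

5.70 m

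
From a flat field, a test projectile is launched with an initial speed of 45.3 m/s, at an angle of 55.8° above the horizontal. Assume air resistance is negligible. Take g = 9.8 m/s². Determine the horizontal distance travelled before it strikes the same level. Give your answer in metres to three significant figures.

Resolve: vₓ = 45.30 cos 55.8° = 25.46 m/s and v_y0 = 45.30 sin 55.8° = 37.47 m/s.
Flight time T = 2 v_y0 / g = 7.646 s.
Horizontal distance R = vₓ T = 25.46 × 7.646 = 194.7 m.

195 m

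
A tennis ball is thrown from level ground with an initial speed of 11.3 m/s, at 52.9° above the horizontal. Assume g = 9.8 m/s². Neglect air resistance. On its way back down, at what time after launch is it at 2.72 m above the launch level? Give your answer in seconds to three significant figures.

Horizontal component vₓ = 11.30 cos 52.9° = 6.816 m/s; vertical v_y0 = 11.30 sin 52.9° = 9.013 m/s.
Set y = v_y0 t − ½ g t² = 2.72: 4.900 t² − 9.013 t + 2.72 = 0.
Quadratic formula: t = (9.013 ± √27.917) / 9.80 = (9.013 ± 5.284) / 9.80 → t = 0.3805 s or 1.459 s.
The descending-branch root is 1.459 s.

1.46 s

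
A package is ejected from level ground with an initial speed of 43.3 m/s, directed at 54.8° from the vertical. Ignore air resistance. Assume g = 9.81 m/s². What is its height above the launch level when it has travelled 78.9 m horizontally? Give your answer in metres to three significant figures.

Components: vₓ = 43.30 sin 54.8° = 35.38 m/s, v_y0 = 43.30 cos 54.8° = 24.96 m/s.
x = vₓ t ⇒ t = 78.9/35.38 = 2.230 s.
Height: y = v_y0 t − ½ g t² = 24.96 × 2.230 − 4.905 × 2.230² = 55.66 − 24.39 = 31.27 m.

31.3 m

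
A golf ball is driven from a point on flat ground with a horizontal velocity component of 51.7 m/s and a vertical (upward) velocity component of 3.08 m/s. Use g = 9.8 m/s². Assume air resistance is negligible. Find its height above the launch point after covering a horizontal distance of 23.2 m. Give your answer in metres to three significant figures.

At x = 23.2 m, t = x/vₓ = 23.2/51.70 = 0.4487 s.
Height: y = v_y0 t − ½ g t² = 3.080 × 0.4487 − 4.900 × 0.4487² = 1.382 − 0.9867 = 0.3954 m.

0.395 m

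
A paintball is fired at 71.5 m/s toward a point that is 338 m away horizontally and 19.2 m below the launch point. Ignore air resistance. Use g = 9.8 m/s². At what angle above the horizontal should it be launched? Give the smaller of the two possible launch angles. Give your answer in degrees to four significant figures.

16.46°

Trajectory: y = x tanθ − g x² (1 + tan²θ)/(2v₀²). With x = 338, y = −19.2, v₀ = 71.5, g = 9.80:
109.5 tan²θ − 338 tanθ + (90.30) = 0.
tanθ = [338 ± √(338² − 4 × 109.5 × (90.30))] / (2 × 109.5) = (338 ± 273.3) / 219.0, giving tanθ = 0.2954 or 2.791.
θ = 16.46° or 70.29°; the smaller is 16.46°.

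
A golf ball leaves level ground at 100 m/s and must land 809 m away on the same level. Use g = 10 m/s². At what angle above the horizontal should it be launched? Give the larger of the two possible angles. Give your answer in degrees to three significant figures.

63.0°

From R = (v₀²/g) sin 2θ: sin 2θ = 10.0 × 809 / 10000 = 0.8090.
2θ = 54.00° or 180° − 54.00° = 126.0°, so θ = 27.00° or 63.00°.
The larger angle is 63.00°.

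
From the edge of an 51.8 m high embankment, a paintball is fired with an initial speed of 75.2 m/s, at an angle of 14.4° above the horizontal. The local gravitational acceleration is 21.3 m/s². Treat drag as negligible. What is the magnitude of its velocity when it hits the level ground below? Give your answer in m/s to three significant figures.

88.7 m/s

vₓ = 75.20 cos 14.4° = 72.84 m/s; v_y0 = 75.20 sin 14.4° = 18.70 m/s.
The projectile lands when y = 51.8 + (18.70) t − ½·21.3·t² = 0. Positive root: t = (18.70 + √(18.70² + 2·21.3·51.8)) / 21.3 = (18.70 + 50.56) / 21.3 = 3.252 s.
Vertical velocity at impact: v_y = v_y0 − g t = 18.70 − 21.3 × 3.252 = −50.56 m/s.
Speed: |v| = √(vₓ² + v_y²) = √(72.84² + 50.56²) = 88.67 m/s.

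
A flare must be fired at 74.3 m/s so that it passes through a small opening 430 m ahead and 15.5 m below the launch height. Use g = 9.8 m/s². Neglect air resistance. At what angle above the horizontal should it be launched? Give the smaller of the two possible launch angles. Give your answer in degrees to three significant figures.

22.3°

Trajectory: y = x tanθ − g x² (1 + tan²θ)/(2v₀²). With x = 430, y = −15.5, v₀ = 74.3, g = 9.80:
164.1 tan²θ − 430 tanθ + (148.6) = 0.
tanθ = [430 ± √(430² − 4 × 164.1 × (148.6))] / (2 × 164.1) = (430 ± 295.5) / 328.2, giving tanθ = 0.4097 or 2.210.
θ = 22.28° or 65.66°; the smaller is 22.28°.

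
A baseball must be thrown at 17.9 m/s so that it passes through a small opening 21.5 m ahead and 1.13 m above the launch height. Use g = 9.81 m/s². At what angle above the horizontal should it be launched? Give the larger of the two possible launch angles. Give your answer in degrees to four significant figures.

68.89°

Trajectory: y = x tanθ − g x² (1 + tan²θ)/(2v₀²). With x = 21.5, y = 1.13, v₀ = 17.9, g = 9.81:
7.076 tan²θ − 21.5 tanθ + (8.206) = 0.
tanθ = [21.5 ± √(21.5² − 4 × 7.076 × (8.206))] / (2 × 7.076) = (21.5 ± 15.16) / 14.15, giving tanθ = 0.4476 or 2.591.
θ = 24.12° or 68.89°; the larger is 68.89°.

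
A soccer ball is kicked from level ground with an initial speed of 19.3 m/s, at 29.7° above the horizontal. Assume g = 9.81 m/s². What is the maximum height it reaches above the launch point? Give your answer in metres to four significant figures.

4.660 m

Components: vₓ = 19.30 cos 29.7° = 16.76 m/s, v_y0 = 19.30 sin 29.7° = 9.562 m/s.
Peak height H = v_y0² / (2g) = 91.439 / 19.62 = 4.660 m.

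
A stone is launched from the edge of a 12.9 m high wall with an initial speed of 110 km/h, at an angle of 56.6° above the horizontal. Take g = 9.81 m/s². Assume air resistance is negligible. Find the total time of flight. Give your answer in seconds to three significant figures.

Convert: 110 km/h = 110/3.6 = 30.56 m/s.
Horizontal component vₓ = 30.56 cos 56.6° = 16.82 m/s; vertical v_y0 = 30.56 sin 56.6° = 25.51 m/s.
Vertical motion (up positive, ground at y = 0): 4.905 t² − (25.51) t − 12.9 = 0, so t = (25.51 + √(25.51² + 2·9.81·12.9)) / 9.81 = (25.51 + 30.06) / 9.81 = 5.665 s.

5.66 s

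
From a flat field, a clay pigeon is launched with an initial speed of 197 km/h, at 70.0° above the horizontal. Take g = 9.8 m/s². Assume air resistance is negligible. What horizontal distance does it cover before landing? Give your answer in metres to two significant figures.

200 m

Convert: 197 km/h = 197/3.6 = 54.72 m/s.
Resolve: vₓ = 54.72 cos 70.0° = 18.72 m/s and v_y0 = 54.72 sin 70.0° = 51.42 m/s.
Time aloft: T = 2 v_y0 / g = 2 × 51.42 / 9.80 = 10.49 s.
Range: R = vₓ T = 18.72 × 10.49 = 196.4 m.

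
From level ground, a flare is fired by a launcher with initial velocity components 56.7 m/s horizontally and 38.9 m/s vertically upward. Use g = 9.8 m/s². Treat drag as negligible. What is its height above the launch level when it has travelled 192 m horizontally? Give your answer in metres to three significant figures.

x = vₓ t ⇒ t = 192/56.70 = 3.386 s.
Height: y = v_y0 t − ½ g t² = 38.90 × 3.386 − 4.900 × 3.386² = 131.7 − 56.19 = 75.54 m.

75.5 m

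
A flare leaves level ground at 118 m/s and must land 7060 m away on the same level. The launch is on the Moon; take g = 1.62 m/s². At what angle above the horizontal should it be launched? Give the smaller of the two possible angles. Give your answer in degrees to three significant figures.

27.6°

From R = (v₀²/g) sin 2θ: sin 2θ = 1.62 × 7060 / 13924 = 0.8214.
2θ = 55.23° or 180° − 55.23° = 124.8°, so θ = 27.61° or 62.39°.
The smaller angle is 27.61°.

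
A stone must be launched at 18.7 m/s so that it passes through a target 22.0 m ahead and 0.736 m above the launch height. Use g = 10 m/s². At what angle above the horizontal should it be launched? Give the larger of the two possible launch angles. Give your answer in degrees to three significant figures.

70.2°

Trajectory: y = x tanθ − g x² (1 + tan²θ)/(2v₀²). With x = 22.0, y = 0.736, v₀ = 18.7, g = 10.0:
6.920 tan²θ − 22.0 tanθ + (7.656) = 0.
tanθ = [22.0 ± √(22.0² − 4 × 6.920 × (7.656))] / (2 × 6.920) = (22.0 ± 16.49) / 13.84, giving tanθ = 0.3978 or 2.781.
θ = 21.69° or 70.22°; the larger is 70.22°.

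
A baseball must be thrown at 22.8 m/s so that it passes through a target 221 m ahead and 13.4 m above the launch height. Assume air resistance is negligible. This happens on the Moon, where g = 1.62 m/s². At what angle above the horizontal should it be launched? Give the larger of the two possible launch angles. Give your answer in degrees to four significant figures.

Trajectory: y = x tanθ − g x² (1 + tan²θ)/(2v₀²). With x = 221, y = 13.4, v₀ = 22.8, g = 1.62:
76.10 tan²θ − 221 tanθ + (89.50) = 0.
tanθ = [221 ± √(221² − 4 × 76.10 × (89.50))] / (2 × 76.10) = (221 ± 147.0) / 152.2, giving tanθ = 0.4865 or 2.417.
θ = 25.94° or 67.53°; the larger is 67.53°.

67.53°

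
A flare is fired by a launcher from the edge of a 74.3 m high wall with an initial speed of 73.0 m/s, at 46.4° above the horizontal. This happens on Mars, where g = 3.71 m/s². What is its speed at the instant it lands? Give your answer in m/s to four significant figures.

76.68 m/s

Horizontal component vₓ = 73.00 cos 46.4° = 50.34 m/s; vertical v_y0 = 73.00 sin 46.4° = 52.86 m/s.
Vertical motion (up positive, ground at y = 0): 1.855 t² − (52.86) t − 74.3 = 0, so t = (52.86 + √(52.86² + 2·3.71·74.3)) / 3.71 = (52.86 + 57.84) / 3.71 = 29.84 s.
Vertical velocity at impact: v_y = v_y0 − g t = 52.86 − 3.71 × 29.84 = −57.84 m/s.
Speed: |v| = √(vₓ² + v_y²) = √(50.34² + 57.84²) = 76.68 m/s.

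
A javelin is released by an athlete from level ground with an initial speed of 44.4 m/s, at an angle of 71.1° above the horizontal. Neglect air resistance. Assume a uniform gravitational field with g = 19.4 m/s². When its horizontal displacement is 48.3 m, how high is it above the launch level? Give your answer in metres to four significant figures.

Resolve: vₓ = 44.40 cos 71.1° = 14.38 m/s and v_y0 = 44.40 sin 71.1° = 42.01 m/s.
x = vₓ t ⇒ t = 48.3/14.38 = 3.358 s.
Height: y = v_y0 t − ½ g t² = 42.01 × 3.358 − 9.700 × 3.358² = 141.1 − 109.4 = 31.67 m.

31.67 m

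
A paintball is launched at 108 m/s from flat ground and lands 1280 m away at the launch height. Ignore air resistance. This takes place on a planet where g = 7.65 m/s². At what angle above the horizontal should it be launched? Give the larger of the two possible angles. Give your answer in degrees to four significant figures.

From R = (v₀²/g) sin 2θ: sin 2θ = 7.65 × 1280 / 11664 = 0.8395.
2θ = 57.09° or 180° − 57.09° = 122.9°, so θ = 28.54° or 61.46°.
The larger angle is 61.46°.

61.46°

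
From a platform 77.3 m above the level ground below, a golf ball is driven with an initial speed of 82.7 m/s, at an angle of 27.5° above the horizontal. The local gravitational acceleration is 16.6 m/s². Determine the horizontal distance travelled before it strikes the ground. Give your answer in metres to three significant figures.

449 m

Components: vₓ = 82.70 cos 27.5° = 73.36 m/s, v_y0 = 82.70 sin 27.5° = 38.19 m/s.
Vertical motion (up positive, ground at y = 0): 8.300 t² − (38.19) t − 77.3 = 0, so t = (38.19 + √(38.19² + 2·16.6·77.3)) / 16.6 = (38.19 + 63.44) / 16.6 = 6.122 s.
Horizontal distance: R = vₓ t = 73.36 × 6.122 = 449.1 m.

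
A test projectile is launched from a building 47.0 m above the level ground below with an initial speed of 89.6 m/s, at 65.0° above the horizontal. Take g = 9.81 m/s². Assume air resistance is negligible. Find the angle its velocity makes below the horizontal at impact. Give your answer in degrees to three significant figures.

66.4°

Resolve: vₓ = 89.60 cos 65.0° = 37.87 m/s and v_y0 = 89.60 sin 65.0° = 81.21 m/s.
Vertical motion (up positive, ground at y = 0): 4.905 t² − (81.21) t − 47.0 = 0, so t = (81.21 + √(81.21² + 2·9.81·47.0)) / 9.81 = (81.21 + 86.70) / 9.81 = 17.12 s.
At impact: v_y = v_y0 − g t = −86.70 m/s; vₓ = 37.87 m/s.
Angle below horizontal: arctan(|v_y|/vₓ) = arctan(86.70/37.87) = 66.41°.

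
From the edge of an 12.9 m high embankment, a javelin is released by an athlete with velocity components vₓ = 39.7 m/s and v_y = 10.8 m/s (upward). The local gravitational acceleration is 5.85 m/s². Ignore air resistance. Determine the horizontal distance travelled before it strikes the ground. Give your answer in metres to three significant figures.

184 m

Vertical motion (up positive, ground at y = 0): 2.925 t² − (10.80) t − 12.9 = 0, so t = (10.80 + √(10.80² + 2·5.85·12.9)) / 5.85 = (10.80 + 16.36) / 5.85 = 4.642 s.
Horizontal distance: R = vₓ t = 39.70 × 4.642 = 184.3 m.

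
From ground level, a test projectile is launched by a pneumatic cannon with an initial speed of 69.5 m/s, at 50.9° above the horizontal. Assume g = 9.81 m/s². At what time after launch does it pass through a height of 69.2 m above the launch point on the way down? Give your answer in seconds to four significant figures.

9.513 s

Resolve: vₓ = 69.50 cos 50.9° = 43.83 m/s and v_y0 = 69.50 sin 50.9° = 53.94 m/s.
Height y(t) = 53.94 t − 4.905 t² = 69.2 gives 4.905 t² − 53.94 t + 69.2 = 0.
t = [53.94 ± √(53.94² − 2·9.81·69.2)] / 9.81 = (53.94 ± 39.39) / 9.81, so t = 1.483 s or t = 9.513 s.
The descending-branch root is 9.513 s.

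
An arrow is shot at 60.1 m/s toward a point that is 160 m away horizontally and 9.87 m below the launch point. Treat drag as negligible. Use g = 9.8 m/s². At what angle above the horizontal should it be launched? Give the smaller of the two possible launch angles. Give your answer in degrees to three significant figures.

Trajectory: y = x tanθ − g x² (1 + tan²θ)/(2v₀²). With x = 160, y = −9.87, v₀ = 60.1, g = 9.80:
34.73 tan²θ − 160 tanθ + (24.86) = 0.
tanθ = [160 ± √(160² − 4 × 34.73 × (24.86))] / (2 × 34.73) = (160 ± 148.8) / 69.46, giving tanθ = 0.1610 or 4.446.
θ = 9.146° or 77.32°; the smaller is 9.146°.

9.15°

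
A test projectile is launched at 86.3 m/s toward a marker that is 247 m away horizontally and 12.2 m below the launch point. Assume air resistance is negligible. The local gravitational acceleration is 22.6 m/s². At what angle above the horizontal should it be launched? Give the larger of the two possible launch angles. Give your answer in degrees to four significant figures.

66.40°

Trajectory: y = x tanθ − g x² (1 + tan²θ)/(2v₀²). With x = 247, y = −12.2, v₀ = 86.3, g = 22.6:
92.57 tan²θ − 247 tanθ + (80.37) = 0.
tanθ = [247 ± √(247² − 4 × 92.57 × (80.37))] / (2 × 92.57) = (247 ± 176.8) / 185.1, giving tanθ = 0.3793 or 2.289.
θ = 20.77° or 66.40°; the larger is 66.40°.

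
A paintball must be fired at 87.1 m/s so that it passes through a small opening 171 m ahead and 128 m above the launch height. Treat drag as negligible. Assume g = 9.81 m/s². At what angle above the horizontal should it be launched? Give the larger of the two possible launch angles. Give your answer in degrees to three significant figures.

82.9°

Trajectory: y = x tanθ − g x² (1 + tan²θ)/(2v₀²). With x = 171, y = 128, v₀ = 87.1, g = 9.81:
18.91 tan²θ − 171 tanθ + (146.9) = 0.
tanθ = [171 ± √(171² − 4 × 18.91 × (146.9))] / (2 × 18.91) = (171 ± 134.7) / 37.81, giving tanθ = 0.9613 or 8.084.
θ = 43.87° or 82.95°; the larger is 82.95°.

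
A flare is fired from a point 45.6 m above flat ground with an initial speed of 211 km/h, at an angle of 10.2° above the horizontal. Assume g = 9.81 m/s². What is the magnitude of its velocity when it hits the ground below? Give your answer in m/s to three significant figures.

Convert: 211 km/h = 211/3.6 = 58.61 m/s.
Resolve: vₓ = 58.61 cos 10.2° = 57.68 m/s and v_y0 = 58.61 sin 10.2° = 10.38 m/s.
Vertical motion (up positive, ground at y = 0): 4.905 t² − (10.38) t − 45.6 = 0, so t = (10.38 + √(10.38² + 2·9.81·45.6)) / 9.81 = (10.38 + 31.66) / 9.81 = 4.285 s.
Vertical velocity at impact: v_y = v_y0 − g t = 10.38 − 9.81 × 4.285 = −31.66 m/s.
Speed: |v| = √(vₓ² + v_y²) = √(57.68² + 31.66²) = 65.80 m/s.

65.8 m/s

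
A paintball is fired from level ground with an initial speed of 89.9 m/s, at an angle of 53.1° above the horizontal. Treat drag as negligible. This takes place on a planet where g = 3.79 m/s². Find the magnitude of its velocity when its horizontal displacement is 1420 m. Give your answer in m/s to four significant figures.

vₓ = 89.90 cos 53.1° = 53.98 m/s; v_y0 = 89.90 sin 53.1° = 71.89 m/s.
x = vₓ t ⇒ t = 1420/53.98 = 26.31 s.
Vertical velocity there: v_y = v_y0 − g t = 71.89 − 3.79 × 26.31 = −27.81 m/s.
Speed: √(vₓ² + v_y²) = √(53.98² + 27.81²) = 60.72 m/s.

60.72 m/s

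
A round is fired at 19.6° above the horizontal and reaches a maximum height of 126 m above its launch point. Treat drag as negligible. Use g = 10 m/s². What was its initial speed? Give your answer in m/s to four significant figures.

149.6 m/s

At the peak v_y = 0, so v_y0 = √(2gH) = √(2 × 10.0 × 126) = 50.20 m/s.
v_y0 = v₀ sin θ ⇒ v₀ = 50.20 / sin 19.6° = 149.6 m/s.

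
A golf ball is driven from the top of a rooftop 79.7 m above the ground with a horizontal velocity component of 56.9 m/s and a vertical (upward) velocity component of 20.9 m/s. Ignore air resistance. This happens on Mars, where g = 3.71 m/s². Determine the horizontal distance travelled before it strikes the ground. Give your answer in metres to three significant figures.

Vertical motion (up positive, ground at y = 0): 1.855 t² − (20.90) t − 79.7 = 0, so t = (20.90 + √(20.90² + 2·3.71·79.7)) / 3.71 = (20.90 + 32.07) / 3.71 = 14.28 s.
Horizontal distance: R = vₓ t = 56.90 × 14.28 = 812.3 m.

812 m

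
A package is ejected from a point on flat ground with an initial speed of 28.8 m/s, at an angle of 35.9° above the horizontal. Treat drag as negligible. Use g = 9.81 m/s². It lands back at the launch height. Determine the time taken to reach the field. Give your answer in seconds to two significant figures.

Components: vₓ = 28.80 cos 35.9° = 23.33 m/s, v_y0 = 28.80 sin 35.9° = 16.89 m/s.
Time of flight on level ground: T = 2 v_y0 / g = 2 × 16.89 / 9.81 = 3.443 s.

3.4 s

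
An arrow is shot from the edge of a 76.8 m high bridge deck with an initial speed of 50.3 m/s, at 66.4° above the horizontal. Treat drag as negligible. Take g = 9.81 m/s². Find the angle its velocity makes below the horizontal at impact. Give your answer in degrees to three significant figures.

Horizontal component vₓ = 50.30 cos 66.4° = 20.14 m/s; vertical v_y0 = 50.30 sin 66.4° = 46.09 m/s.
Vertical motion (up positive, ground at y = 0): 4.905 t² − (46.09) t − 76.8 = 0, so t = (46.09 + √(46.09² + 2·9.81·76.8)) / 9.81 = (46.09 + 60.26) / 9.81 = 10.84 s.
At impact: v_y = v_y0 − g t = −60.26 m/s; vₓ = 20.14 m/s.
Angle below horizontal: arctan(|v_y|/vₓ) = arctan(60.26/20.14) = 71.52°.

71.5°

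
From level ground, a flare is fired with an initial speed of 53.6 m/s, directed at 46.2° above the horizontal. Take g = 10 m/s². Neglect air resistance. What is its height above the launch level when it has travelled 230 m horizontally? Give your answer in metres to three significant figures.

47.7 m

Components: vₓ = 53.60 cos 46.2° = 37.10 m/s, v_y0 = 53.60 sin 46.2° = 38.69 m/s.
x = vₓ t ⇒ t = 230/37.10 = 6.200 s.
Height: y = v_y0 t − ½ g t² = 38.69 × 6.200 − 5.000 × 6.200² = 239.8 − 192.2 = 47.66 m.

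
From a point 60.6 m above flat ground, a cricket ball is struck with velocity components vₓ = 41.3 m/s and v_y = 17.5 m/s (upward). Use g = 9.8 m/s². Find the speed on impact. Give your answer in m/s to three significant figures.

The projectile lands when y = 60.6 + (17.50) t − ½·9.80·t² = 0. Positive root: t = (17.50 + √(17.50² + 2·9.80·60.6)) / 9.80 = (17.50 + 38.65) / 9.80 = 5.730 s.
Vertical velocity at impact: v_y = v_y0 − g t = 17.50 − 9.80 × 5.730 = −38.65 m/s.
Speed: |v| = √(vₓ² + v_y²) = √(41.30² + 38.65²) = 56.57 m/s.

56.6 m/s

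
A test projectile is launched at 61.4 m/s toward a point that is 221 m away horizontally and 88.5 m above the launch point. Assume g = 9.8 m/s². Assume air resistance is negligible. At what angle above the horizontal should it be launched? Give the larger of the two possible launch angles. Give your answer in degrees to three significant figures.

Trajectory: y = x tanθ − g x² (1 + tan²θ)/(2v₀²). With x = 221, y = 88.5, v₀ = 61.4, g = 9.80:
63.48 tan²θ − 221 tanθ + (152.0) = 0.
tanθ = [221 ± √(221² − 4 × 63.48 × (152.0))] / (2 × 63.48) = (221 ± 101.2) / 127.0, giving tanθ = 0.9433 or 2.538.
θ = 43.33° or 68.50°; the larger is 68.50°.

68.5°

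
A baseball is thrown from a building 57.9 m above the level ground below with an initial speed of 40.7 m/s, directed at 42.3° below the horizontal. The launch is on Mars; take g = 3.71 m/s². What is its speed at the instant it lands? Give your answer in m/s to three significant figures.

vₓ = 40.70 cos 42.3° = 30.10 m/s; v_y0 = −27.39 m/s (downward).
The projectile lands when y = 57.9 + (−27.39) t − ½·3.71·t² = 0. Positive root: t = (−27.39 + √(27.39² + 2·3.71·57.9)) / 3.71 = (−27.39 + 34.35) / 3.71 = 1.876 s.
Vertical velocity at impact: v_y = v_y0 − g t = −27.39 − 3.71 × 1.876 = −34.35 m/s.
Speed: |v| = √(vₓ² + v_y²) = √(30.10² + 34.35²) = 45.67 m/s.

45.7 m/s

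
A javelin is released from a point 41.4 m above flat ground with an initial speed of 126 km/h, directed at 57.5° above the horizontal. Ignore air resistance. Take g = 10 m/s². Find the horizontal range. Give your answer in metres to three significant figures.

Convert: 126 km/h = 126/3.6 = 35.00 m/s.
vₓ = 35.00 cos 57.5° = 18.81 m/s; v_y0 = 35.00 sin 57.5° = 29.52 m/s.
The projectile lands when y = 41.4 + (29.52) t − ½·10.0·t² = 0. Positive root: t = (29.52 + √(29.52² + 2·10.0·41.4)) / 10.0 = (29.52 + 41.22) / 10.0 = 7.074 s.
Horizontal distance: R = vₓ t = 18.81 × 7.074 = 133.0 m.

133 m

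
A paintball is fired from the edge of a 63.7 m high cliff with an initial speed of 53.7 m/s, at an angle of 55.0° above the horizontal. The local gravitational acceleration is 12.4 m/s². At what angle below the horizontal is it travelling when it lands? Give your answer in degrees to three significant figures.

vₓ = 53.70 cos 55.0° = 30.80 m/s; v_y0 = 53.70 sin 55.0° = 43.99 m/s.
Vertical motion (up positive, ground at y = 0): 6.200 t² − (43.99) t − 63.7 = 0, so t = (43.99 + √(43.99² + 2·12.4·63.7)) / 12.4 = (43.99 + 59.29) / 12.4 = 8.329 s.
At impact: v_y = v_y0 − g t = −59.29 m/s; vₓ = 30.80 m/s.
Angle below horizontal: arctan(|v_y|/vₓ) = arctan(59.29/30.80) = 62.55°.

62.5°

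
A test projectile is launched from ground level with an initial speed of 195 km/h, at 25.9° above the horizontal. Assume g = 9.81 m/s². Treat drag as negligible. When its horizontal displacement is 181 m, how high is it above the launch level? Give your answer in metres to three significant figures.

20.2 m

Convert: 195 km/h = 195/3.6 = 54.17 m/s.
vₓ = 54.17 cos 25.9° = 48.73 m/s; v_y0 = 54.17 sin 25.9° = 23.66 m/s.
Time to reach x = 181 m: t = x/vₓ = 181/48.73 = 3.715 s.
Height: y = v_y0 t − ½ g t² = 23.66 × 3.715 − 4.905 × 3.715² = 87.89 − 67.68 = 20.21 m.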